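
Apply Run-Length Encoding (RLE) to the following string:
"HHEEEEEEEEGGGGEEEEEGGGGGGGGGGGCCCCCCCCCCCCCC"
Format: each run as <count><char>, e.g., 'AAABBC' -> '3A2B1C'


Scanning runs left to right:
  i=0: run of 'H' x 2 -> '2H'
  i=2: run of 'E' x 8 -> '8E'
  i=10: run of 'G' x 4 -> '4G'
  i=14: run of 'E' x 5 -> '5E'
  i=19: run of 'G' x 11 -> '11G'
  i=30: run of 'C' x 14 -> '14C'

RLE = 2H8E4G5E11G14C


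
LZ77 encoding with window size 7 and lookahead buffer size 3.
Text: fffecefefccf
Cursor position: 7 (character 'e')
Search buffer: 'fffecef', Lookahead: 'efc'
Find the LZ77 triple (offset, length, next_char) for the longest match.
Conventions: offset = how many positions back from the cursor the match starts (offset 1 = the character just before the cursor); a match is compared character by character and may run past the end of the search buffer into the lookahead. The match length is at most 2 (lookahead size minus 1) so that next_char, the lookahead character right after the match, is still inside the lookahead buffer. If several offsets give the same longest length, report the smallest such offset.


Try each offset into the search buffer:
  offset=1 (pos 6, char 'f'): match length 0
  offset=2 (pos 5, char 'e'): match length 2
  offset=3 (pos 4, char 'c'): match length 0
  offset=4 (pos 3, char 'e'): match length 1
  offset=5 (pos 2, char 'f'): match length 0
  offset=6 (pos 1, char 'f'): match length 0
  offset=7 (pos 0, char 'f'): match length 0
Longest match has length 2 at offset 2.
next_char = character at position 7 + 2 = 9 -> 'c'

Best match: offset=2, length=2 (matching 'ef' starting at position 5)
LZ77 triple: (2, 2, 'c')


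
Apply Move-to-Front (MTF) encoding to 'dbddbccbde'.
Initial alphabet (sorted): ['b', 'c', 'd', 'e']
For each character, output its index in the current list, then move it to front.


MTF encoding:
'd': index 2 in ['b', 'c', 'd', 'e'] -> ['d', 'b', 'c', 'e']
'b': index 1 in ['d', 'b', 'c', 'e'] -> ['b', 'd', 'c', 'e']
'd': index 1 in ['b', 'd', 'c', 'e'] -> ['d', 'b', 'c', 'e']
'd': index 0 in ['d', 'b', 'c', 'e'] -> ['d', 'b', 'c', 'e']
'b': index 1 in ['d', 'b', 'c', 'e'] -> ['b', 'd', 'c', 'e']
'c': index 2 in ['b', 'd', 'c', 'e'] -> ['c', 'b', 'd', 'e']
'c': index 0 in ['c', 'b', 'd', 'e'] -> ['c', 'b', 'd', 'e']
'b': index 1 in ['c', 'b', 'd', 'e'] -> ['b', 'c', 'd', 'e']
'd': index 2 in ['b', 'c', 'd', 'e'] -> ['d', 'b', 'c', 'e']
'e': index 3 in ['d', 'b', 'c', 'e'] -> ['e', 'd', 'b', 'c']


Output: [2, 1, 1, 0, 1, 2, 0, 1, 2, 3]


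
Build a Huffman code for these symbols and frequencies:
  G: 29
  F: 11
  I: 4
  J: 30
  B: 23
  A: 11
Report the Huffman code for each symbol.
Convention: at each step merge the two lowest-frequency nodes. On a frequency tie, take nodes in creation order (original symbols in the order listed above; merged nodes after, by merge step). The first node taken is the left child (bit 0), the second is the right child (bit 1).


Huffman tree construction:
Step 1: Merge I(4) + F(11) = 15
Step 2: Merge A(11) + (I+F)(15) = 26
Step 3: Merge B(23) + (A+(I+F))(26) = 49
Step 4: Merge G(29) + J(30) = 59
Step 5: Merge (B+(A+(I+F)))(49) + (G+J)(59) = 108
Read each symbol's code off the tree from the root (left child = 0, right child = 1).

Codes:
  G: 10 (length 2)
  F: 0111 (length 4)
  I: 0110 (length 4)
  J: 11 (length 2)
  B: 00 (length 2)
  A: 010 (length 3)
Average code length: 257/108 = 2.3796 bits/symbol


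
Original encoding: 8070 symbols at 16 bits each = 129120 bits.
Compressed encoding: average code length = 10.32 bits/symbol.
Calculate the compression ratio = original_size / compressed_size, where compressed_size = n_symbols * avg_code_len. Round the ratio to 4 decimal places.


original_size = n_symbols * orig_bits = 8070 * 16 = 129120 bits
compressed_size = n_symbols * avg_code_len = 8070 * 10.32 = 83282.4 bits
ratio = original_size / compressed_size = 129120 / 83282.4 = 1.5504

Compression ratio = 1.5504


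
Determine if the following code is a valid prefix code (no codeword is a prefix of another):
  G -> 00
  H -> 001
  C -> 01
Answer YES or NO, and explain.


Checking each pair (does one codeword prefix another?):
  G='00' vs H='001': prefix -- VIOLATION

NO -- this is NOT a valid prefix code. G (00) is a prefix of H (001).


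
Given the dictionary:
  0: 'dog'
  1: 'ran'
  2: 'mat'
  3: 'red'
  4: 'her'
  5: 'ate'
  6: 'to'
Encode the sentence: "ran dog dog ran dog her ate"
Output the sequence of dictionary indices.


Look up each word in the dictionary:
  'ran' -> 1
  'dog' -> 0
  'dog' -> 0
  'ran' -> 1
  'dog' -> 0
  'her' -> 4
  'ate' -> 5

Encoded: [1, 0, 0, 1, 0, 4, 5]


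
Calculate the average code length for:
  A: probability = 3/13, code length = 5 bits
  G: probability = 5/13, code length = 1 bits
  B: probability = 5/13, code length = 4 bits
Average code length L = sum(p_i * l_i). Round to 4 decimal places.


Weighted contributions p_i * l_i:
  A: (3/13) * 5 = 15/13
  G: (5/13) * 1 = 5/13
  B: (5/13) * 4 = 20/13
Sum = (15 + 5 + 20)/13 = 40/13

L = 40/13 = 3.0769 bits/symbol


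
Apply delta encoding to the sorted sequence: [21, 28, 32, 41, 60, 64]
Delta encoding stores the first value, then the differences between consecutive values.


First value: 21
Deltas:
  28 - 21 = 7
  32 - 28 = 4
  41 - 32 = 9
  60 - 41 = 19
  64 - 60 = 4


Delta encoded: [21, 7, 4, 9, 19, 4]


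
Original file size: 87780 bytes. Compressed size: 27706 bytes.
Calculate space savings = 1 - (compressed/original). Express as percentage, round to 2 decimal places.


ratio = compressed/original = 27706/87780 = 0.31563
savings = 1 - ratio = 1 - 0.31563 = 0.68437
as a percentage: 0.68437 * 100 = 68.44%

Space savings = 1 - 27706/87780 = 68.44%


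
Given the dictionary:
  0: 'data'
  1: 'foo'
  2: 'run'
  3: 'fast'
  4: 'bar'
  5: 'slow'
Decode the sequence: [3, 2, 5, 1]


Look up each index in the dictionary:
  3 -> 'fast'
  2 -> 'run'
  5 -> 'slow'
  1 -> 'foo'

Decoded: "fast run slow foo"


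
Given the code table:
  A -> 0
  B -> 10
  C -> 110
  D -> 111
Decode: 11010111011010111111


Decoding:
110 -> C
10 -> B
111 -> D
0 -> A
110 -> C
10 -> B
111 -> D
111 -> D


Result: CBDACBDD


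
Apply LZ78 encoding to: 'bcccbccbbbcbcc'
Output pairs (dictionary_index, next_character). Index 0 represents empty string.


LZ78 encoding steps:
Dictionary: {0: ''}
Step 1: w='' (idx 0), next='b' -> output (0, 'b'), add 'b' as idx 1
Step 2: w='' (idx 0), next='c' -> output (0, 'c'), add 'c' as idx 2
Step 3: w='c' (idx 2), next='c' -> output (2, 'c'), add 'cc' as idx 3
Step 4: w='b' (idx 1), next='c' -> output (1, 'c'), add 'bc' as idx 4
Step 5: w='c' (idx 2), next='b' -> output (2, 'b'), add 'cb' as idx 5
Step 6: w='b' (idx 1), next='b' -> output (1, 'b'), add 'bb' as idx 6
Step 7: w='cb' (idx 5), next='c' -> output (5, 'c'), add 'cbc' as idx 7
Step 8: w='c' (idx 2), end of input -> output (2, '')


Encoded: [(0, 'b'), (0, 'c'), (2, 'c'), (1, 'c'), (2, 'b'), (1, 'b'), (5, 'c'), (2, '')]


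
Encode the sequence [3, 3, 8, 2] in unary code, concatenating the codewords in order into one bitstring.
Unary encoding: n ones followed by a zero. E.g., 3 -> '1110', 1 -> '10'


Encode each number as n ones followed by a terminating 0:
  3 -> 1110 (4 bits)
  3 -> 1110 (4 bits)
  8 -> 111111110 (9 bits)
  2 -> 110 (3 bits)
Total length = 4 + 4 + 9 + 3 = 20 bits.

Unary([3, 3, 8, 2]) = 11101110111111110110 (20 bits)


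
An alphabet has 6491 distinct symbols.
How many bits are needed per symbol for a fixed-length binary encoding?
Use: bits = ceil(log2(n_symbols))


log2(6491) = 12.6642
Bracket: 2^12 = 4096 < 6491 <= 2^13 = 8192
So ceil(log2(6491)) = 13

bits = ceil(log2(6491)) = ceil(12.6642) = 13 bits


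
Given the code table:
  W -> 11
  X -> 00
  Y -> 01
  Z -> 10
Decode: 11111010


Decoding:
11 -> W
11 -> W
10 -> Z
10 -> Z


Result: WWZZ


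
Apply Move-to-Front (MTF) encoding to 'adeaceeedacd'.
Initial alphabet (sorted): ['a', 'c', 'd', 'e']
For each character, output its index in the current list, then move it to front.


MTF encoding:
'a': index 0 in ['a', 'c', 'd', 'e'] -> ['a', 'c', 'd', 'e']
'd': index 2 in ['a', 'c', 'd', 'e'] -> ['d', 'a', 'c', 'e']
'e': index 3 in ['d', 'a', 'c', 'e'] -> ['e', 'd', 'a', 'c']
'a': index 2 in ['e', 'd', 'a', 'c'] -> ['a', 'e', 'd', 'c']
'c': index 3 in ['a', 'e', 'd', 'c'] -> ['c', 'a', 'e', 'd']
'e': index 2 in ['c', 'a', 'e', 'd'] -> ['e', 'c', 'a', 'd']
'e': index 0 in ['e', 'c', 'a', 'd'] -> ['e', 'c', 'a', 'd']
'e': index 0 in ['e', 'c', 'a', 'd'] -> ['e', 'c', 'a', 'd']
'd': index 3 in ['e', 'c', 'a', 'd'] -> ['d', 'e', 'c', 'a']
'a': index 3 in ['d', 'e', 'c', 'a'] -> ['a', 'd', 'e', 'c']
'c': index 3 in ['a', 'd', 'e', 'c'] -> ['c', 'a', 'd', 'e']
'd': index 2 in ['c', 'a', 'd', 'e'] -> ['d', 'c', 'a', 'e']


Output: [0, 2, 3, 2, 3, 2, 0, 0, 3, 3, 3, 2]


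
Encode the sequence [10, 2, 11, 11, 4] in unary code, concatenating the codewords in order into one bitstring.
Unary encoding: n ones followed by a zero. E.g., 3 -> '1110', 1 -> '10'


Encode each number as n ones followed by a terminating 0:
  10 -> 11111111110 (11 bits)
  2 -> 110 (3 bits)
  11 -> 111111111110 (12 bits)
  11 -> 111111111110 (12 bits)
  4 -> 11110 (5 bits)
Total length = 11 + 3 + 12 + 12 + 5 = 43 bits.

Unary([10, 2, 11, 11, 4]) = 1111111111011011111111111011111111111011110 (43 bits)


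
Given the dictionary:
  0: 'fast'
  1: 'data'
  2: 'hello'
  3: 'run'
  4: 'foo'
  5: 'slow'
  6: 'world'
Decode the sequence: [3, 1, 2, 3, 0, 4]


Look up each index in the dictionary:
  3 -> 'run'
  1 -> 'data'
  2 -> 'hello'
  3 -> 'run'
  0 -> 'fast'
  4 -> 'foo'

Decoded: "run data hello run fast foo"


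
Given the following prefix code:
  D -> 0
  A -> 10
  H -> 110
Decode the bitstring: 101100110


Decoding step by step:
Bits 10 -> A
Bits 110 -> H
Bits 0 -> D
Bits 110 -> H


Decoded message: AHDH


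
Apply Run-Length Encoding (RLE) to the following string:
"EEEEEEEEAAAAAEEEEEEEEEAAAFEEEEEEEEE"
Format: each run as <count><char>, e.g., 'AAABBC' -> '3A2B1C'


Scanning runs left to right:
  i=0: run of 'E' x 8 -> '8E'
  i=8: run of 'A' x 5 -> '5A'
  i=13: run of 'E' x 9 -> '9E'
  i=22: run of 'A' x 3 -> '3A'
  i=25: run of 'F' x 1 -> '1F'
  i=26: run of 'E' x 9 -> '9E'

RLE = 8E5A9E3A1F9E


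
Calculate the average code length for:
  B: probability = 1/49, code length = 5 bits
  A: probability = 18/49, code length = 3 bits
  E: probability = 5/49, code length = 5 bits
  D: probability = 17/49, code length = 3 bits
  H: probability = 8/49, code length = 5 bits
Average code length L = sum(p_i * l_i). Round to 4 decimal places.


Weighted contributions p_i * l_i:
  B: (1/49) * 5 = 5/49
  A: (18/49) * 3 = 54/49
  E: (5/49) * 5 = 25/49
  D: (17/49) * 3 = 51/49
  H: (8/49) * 5 = 40/49
Sum = (5 + 54 + 25 + 51 + 40)/49 = 175/49

L = 175/49 = 3.5714 bits/symbol


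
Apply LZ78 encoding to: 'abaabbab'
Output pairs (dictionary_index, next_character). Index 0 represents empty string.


LZ78 encoding steps:
Dictionary: {0: ''}
Step 1: w='' (idx 0), next='a' -> output (0, 'a'), add 'a' as idx 1
Step 2: w='' (idx 0), next='b' -> output (0, 'b'), add 'b' as idx 2
Step 3: w='a' (idx 1), next='a' -> output (1, 'a'), add 'aa' as idx 3
Step 4: w='b' (idx 2), next='b' -> output (2, 'b'), add 'bb' as idx 4
Step 5: w='a' (idx 1), next='b' -> output (1, 'b'), add 'ab' as idx 5


Encoded: [(0, 'a'), (0, 'b'), (1, 'a'), (2, 'b'), (1, 'b')]


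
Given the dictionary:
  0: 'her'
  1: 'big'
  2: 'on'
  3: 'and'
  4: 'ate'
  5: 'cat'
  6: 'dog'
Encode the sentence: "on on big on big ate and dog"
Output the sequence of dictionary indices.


Look up each word in the dictionary:
  'on' -> 2
  'on' -> 2
  'big' -> 1
  'on' -> 2
  'big' -> 1
  'ate' -> 4
  'and' -> 3
  'dog' -> 6

Encoded: [2, 2, 1, 2, 1, 4, 3, 6]


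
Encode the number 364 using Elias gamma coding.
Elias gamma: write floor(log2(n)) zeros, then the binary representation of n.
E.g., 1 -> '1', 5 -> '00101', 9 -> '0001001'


num_bits = floor(log2(364)) + 1 = 9
leading_zeros = num_bits - 1 = 8
binary(364) = 101101100

Elias gamma(364) = '00000000' + '101101100' = 00000000101101100 (17 bits)


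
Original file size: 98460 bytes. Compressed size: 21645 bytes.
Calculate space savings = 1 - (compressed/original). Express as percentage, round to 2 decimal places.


ratio = compressed/original = 21645/98460 = 0.219835
savings = 1 - ratio = 1 - 0.219835 = 0.780165
as a percentage: 0.780165 * 100 = 78.02%

Space savings = 1 - 21645/98460 = 78.02%


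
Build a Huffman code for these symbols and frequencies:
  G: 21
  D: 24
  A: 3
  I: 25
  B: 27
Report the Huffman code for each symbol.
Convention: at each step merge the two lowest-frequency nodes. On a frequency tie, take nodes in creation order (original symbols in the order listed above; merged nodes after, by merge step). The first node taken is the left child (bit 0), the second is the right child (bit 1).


Huffman tree construction:
Step 1: Merge A(3) + G(21) = 24
Step 2: Merge D(24) + (A+G)(24) = 48
Step 3: Merge I(25) + B(27) = 52
Step 4: Merge (D+(A+G))(48) + (I+B)(52) = 100
Read each symbol's code off the tree from the root (left child = 0, right child = 1).

Codes:
  G: 011 (length 3)
  D: 00 (length 2)
  A: 010 (length 3)
  I: 10 (length 2)
  B: 11 (length 2)
Average code length: 224/100 = 2.2400 bits/symbol


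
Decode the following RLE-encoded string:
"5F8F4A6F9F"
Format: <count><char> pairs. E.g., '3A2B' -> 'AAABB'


Expanding each <count><char> pair:
  5F -> 'FFFFF'
  8F -> 'FFFFFFFF'
  4A -> 'AAAA'
  6F -> 'FFFFFF'
  9F -> 'FFFFFFFFF'

Decoded = FFFFFFFFFFFFFAAAAFFFFFFFFFFFFFFF


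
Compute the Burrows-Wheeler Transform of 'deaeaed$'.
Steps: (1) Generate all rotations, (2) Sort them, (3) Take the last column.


Rotations (sorted):
  0: $deaeaed -> last char: d
  1: aeaed$de -> last char: e
  2: aed$deae -> last char: e
  3: d$deaeae -> last char: e
  4: deaeaed$ -> last char: $
  5: eaeaed$d -> last char: d
  6: eaed$dea -> last char: a
  7: ed$deaea -> last char: a


BWT = deee$daa


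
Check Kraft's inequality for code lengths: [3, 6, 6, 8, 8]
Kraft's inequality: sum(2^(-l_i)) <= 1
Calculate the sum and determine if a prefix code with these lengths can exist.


Sum = 2^(-3) + 2^(-6) + 2^(-6) + 2^(-8) + 2^(-8)
    = 0.125 + 0.015625 + 0.015625 + 0.00390625 + 0.00390625
    = 42/256 = 0.1640625
Since 0.1640625 <= 1, Kraft's inequality IS satisfied.
A prefix code with these lengths CAN exist.

Kraft sum = 0.1640625. Satisfied.


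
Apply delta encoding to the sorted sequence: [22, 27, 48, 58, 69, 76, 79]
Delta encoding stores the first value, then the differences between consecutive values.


First value: 22
Deltas:
  27 - 22 = 5
  48 - 27 = 21
  58 - 48 = 10
  69 - 58 = 11
  76 - 69 = 7
  79 - 76 = 3


Delta encoded: [22, 5, 21, 10, 11, 7, 3]


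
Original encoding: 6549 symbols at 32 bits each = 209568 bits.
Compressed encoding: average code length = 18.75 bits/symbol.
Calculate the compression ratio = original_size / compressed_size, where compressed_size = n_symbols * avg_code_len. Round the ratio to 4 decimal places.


original_size = n_symbols * orig_bits = 6549 * 32 = 209568 bits
compressed_size = n_symbols * avg_code_len = 6549 * 18.75 = 122793.75 bits
ratio = original_size / compressed_size = 209568 / 122793.75 = 1.7067

Compression ratio = 1.7067


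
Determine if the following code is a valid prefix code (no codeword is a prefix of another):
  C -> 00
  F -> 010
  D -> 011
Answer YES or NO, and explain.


Checking each pair (does one codeword prefix another?):
  C='00' vs F='010': no prefix
  C='00' vs D='011': no prefix
  F='010' vs C='00': no prefix
  F='010' vs D='011': no prefix
  D='011' vs C='00': no prefix
  D='011' vs F='010': no prefix
No violation found over all pairs.

YES -- this is a valid prefix code. No codeword is a prefix of any other codeword.


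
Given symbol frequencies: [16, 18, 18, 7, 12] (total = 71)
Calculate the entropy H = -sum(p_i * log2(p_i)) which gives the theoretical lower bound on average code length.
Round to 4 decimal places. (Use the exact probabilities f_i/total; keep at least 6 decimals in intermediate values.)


Per-symbol terms -p_i * log2(p_i) with p_i = f_i/71:
  p = 16/71 = 0.225352: log2(p) = -2.149747, -p*log2(p) = 0.484450
  p = 18/71 = 0.253521: log2(p) = -1.979822, -p*log2(p) = 0.501927
  p = 18/71 = 0.253521: log2(p) = -1.979822, -p*log2(p) = 0.501927
  p = 7/71 = 0.098592: log2(p) = -3.342392, -p*log2(p) = 0.329532
  p = 12/71 = 0.169014: log2(p) = -2.564785, -p*log2(p) = 0.433485
H = 0.484450 + 0.501927 + 0.501927 + 0.329532 + 0.433485 = 2.251321

H = 2.2513 bits/symbol


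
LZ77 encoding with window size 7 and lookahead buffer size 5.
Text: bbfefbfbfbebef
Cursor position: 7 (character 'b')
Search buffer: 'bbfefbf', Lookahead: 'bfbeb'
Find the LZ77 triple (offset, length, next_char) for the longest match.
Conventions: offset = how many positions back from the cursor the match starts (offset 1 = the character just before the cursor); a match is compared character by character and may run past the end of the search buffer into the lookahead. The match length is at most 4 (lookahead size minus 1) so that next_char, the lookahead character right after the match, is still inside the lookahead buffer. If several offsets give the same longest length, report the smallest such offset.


Try each offset into the search buffer:
  offset=1 (pos 6, char 'f'): match length 0
  offset=2 (pos 5, char 'b'): match length 3
  offset=3 (pos 4, char 'f'): match length 0
  offset=4 (pos 3, char 'e'): match length 0
  offset=5 (pos 2, char 'f'): match length 0
  offset=6 (pos 1, char 'b'): match length 2
  offset=7 (pos 0, char 'b'): match length 1
Longest match has length 3 at offset 2.
next_char = character at position 7 + 3 = 10 -> 'e'

Best match: offset=2, length=3 (matching 'bfb' starting at position 5)
LZ77 triple: (2, 3, 'e')


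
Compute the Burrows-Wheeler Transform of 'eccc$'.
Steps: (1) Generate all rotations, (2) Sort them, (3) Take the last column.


Rotations (sorted):
  0: $eccc -> last char: c
  1: c$ecc -> last char: c
  2: cc$ec -> last char: c
  3: ccc$e -> last char: e
  4: eccc$ -> last char: $


BWT = ccce$


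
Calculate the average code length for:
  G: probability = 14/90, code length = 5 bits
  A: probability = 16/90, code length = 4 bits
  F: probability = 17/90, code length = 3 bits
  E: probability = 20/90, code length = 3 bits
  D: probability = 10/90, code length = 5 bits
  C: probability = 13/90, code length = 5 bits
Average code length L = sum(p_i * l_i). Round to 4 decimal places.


Weighted contributions p_i * l_i:
  G: (14/90) * 5 = 70/90
  A: (16/90) * 4 = 64/90
  F: (17/90) * 3 = 51/90
  E: (20/90) * 3 = 60/90
  D: (10/90) * 5 = 50/90
  C: (13/90) * 5 = 65/90
Sum = (70 + 64 + 51 + 60 + 50 + 65)/90 = 360/90

L = 360/90 = 4.0000 bits/symbol


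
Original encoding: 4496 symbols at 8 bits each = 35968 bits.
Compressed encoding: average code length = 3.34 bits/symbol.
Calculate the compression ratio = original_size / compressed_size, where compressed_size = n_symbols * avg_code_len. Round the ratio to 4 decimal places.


original_size = n_symbols * orig_bits = 4496 * 8 = 35968 bits
compressed_size = n_symbols * avg_code_len = 4496 * 3.34 = 15016.64 bits
ratio = original_size / compressed_size = 35968 / 15016.64 = 2.3952

Compression ratio = 2.3952


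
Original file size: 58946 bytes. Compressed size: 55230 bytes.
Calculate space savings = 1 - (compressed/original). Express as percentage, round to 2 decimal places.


ratio = compressed/original = 55230/58946 = 0.936959
savings = 1 - ratio = 1 - 0.936959 = 0.063041
as a percentage: 0.063041 * 100 = 6.3%

Space savings = 1 - 55230/58946 = 6.3%


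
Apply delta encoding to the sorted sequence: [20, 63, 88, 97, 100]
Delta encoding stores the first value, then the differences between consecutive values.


First value: 20
Deltas:
  63 - 20 = 43
  88 - 63 = 25
  97 - 88 = 9
  100 - 97 = 3


Delta encoded: [20, 43, 25, 9, 3]


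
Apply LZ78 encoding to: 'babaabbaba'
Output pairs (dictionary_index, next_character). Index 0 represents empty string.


LZ78 encoding steps:
Dictionary: {0: ''}
Step 1: w='' (idx 0), next='b' -> output (0, 'b'), add 'b' as idx 1
Step 2: w='' (idx 0), next='a' -> output (0, 'a'), add 'a' as idx 2
Step 3: w='b' (idx 1), next='a' -> output (1, 'a'), add 'ba' as idx 3
Step 4: w='a' (idx 2), next='b' -> output (2, 'b'), add 'ab' as idx 4
Step 5: w='ba' (idx 3), next='b' -> output (3, 'b'), add 'bab' as idx 5
Step 6: w='a' (idx 2), end of input -> output (2, '')


Encoded: [(0, 'b'), (0, 'a'), (1, 'a'), (2, 'b'), (3, 'b'), (2, '')]


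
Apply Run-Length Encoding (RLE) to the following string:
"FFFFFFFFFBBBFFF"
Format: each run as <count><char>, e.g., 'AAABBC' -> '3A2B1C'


Scanning runs left to right:
  i=0: run of 'F' x 9 -> '9F'
  i=9: run of 'B' x 3 -> '3B'
  i=12: run of 'F' x 3 -> '3F'

RLE = 9F3B3F


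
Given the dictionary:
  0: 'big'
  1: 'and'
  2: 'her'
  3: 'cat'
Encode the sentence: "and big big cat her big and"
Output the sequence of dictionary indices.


Look up each word in the dictionary:
  'and' -> 1
  'big' -> 0
  'big' -> 0
  'cat' -> 3
  'her' -> 2
  'big' -> 0
  'and' -> 1

Encoded: [1, 0, 0, 3, 2, 0, 1]


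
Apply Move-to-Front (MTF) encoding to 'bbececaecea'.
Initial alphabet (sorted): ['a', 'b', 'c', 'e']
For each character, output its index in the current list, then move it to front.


MTF encoding:
'b': index 1 in ['a', 'b', 'c', 'e'] -> ['b', 'a', 'c', 'e']
'b': index 0 in ['b', 'a', 'c', 'e'] -> ['b', 'a', 'c', 'e']
'e': index 3 in ['b', 'a', 'c', 'e'] -> ['e', 'b', 'a', 'c']
'c': index 3 in ['e', 'b', 'a', 'c'] -> ['c', 'e', 'b', 'a']
'e': index 1 in ['c', 'e', 'b', 'a'] -> ['e', 'c', 'b', 'a']
'c': index 1 in ['e', 'c', 'b', 'a'] -> ['c', 'e', 'b', 'a']
'a': index 3 in ['c', 'e', 'b', 'a'] -> ['a', 'c', 'e', 'b']
'e': index 2 in ['a', 'c', 'e', 'b'] -> ['e', 'a', 'c', 'b']
'c': index 2 in ['e', 'a', 'c', 'b'] -> ['c', 'e', 'a', 'b']
'e': index 1 in ['c', 'e', 'a', 'b'] -> ['e', 'c', 'a', 'b']
'a': index 2 in ['e', 'c', 'a', 'b'] -> ['a', 'e', 'c', 'b']


Output: [1, 0, 3, 3, 1, 1, 3, 2, 2, 1, 2]


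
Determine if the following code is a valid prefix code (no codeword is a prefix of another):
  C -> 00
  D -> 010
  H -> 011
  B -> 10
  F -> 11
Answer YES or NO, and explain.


Checking each pair (does one codeword prefix another?):
  C='00' vs D='010': no prefix
  C='00' vs H='011': no prefix
  C='00' vs B='10': no prefix
  C='00' vs F='11': no prefix
  D='010' vs C='00': no prefix
  D='010' vs H='011': no prefix
  D='010' vs B='10': no prefix
  D='010' vs F='11': no prefix
  H='011' vs C='00': no prefix
  H='011' vs D='010': no prefix
  H='011' vs B='10': no prefix
  H='011' vs F='11': no prefix
  B='10' vs C='00': no prefix
  B='10' vs D='010': no prefix
  B='10' vs H='011': no prefix
  B='10' vs F='11': no prefix
  F='11' vs C='00': no prefix
  F='11' vs D='010': no prefix
  F='11' vs H='011': no prefix
  F='11' vs B='10': no prefix
No violation found over all pairs.

YES -- this is a valid prefix code. No codeword is a prefix of any other codeword.


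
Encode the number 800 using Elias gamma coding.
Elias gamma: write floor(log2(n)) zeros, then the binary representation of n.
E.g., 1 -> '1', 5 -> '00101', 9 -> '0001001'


num_bits = floor(log2(800)) + 1 = 10
leading_zeros = num_bits - 1 = 9
binary(800) = 1100100000

Elias gamma(800) = '000000000' + '1100100000' = 0000000001100100000 (19 bits)


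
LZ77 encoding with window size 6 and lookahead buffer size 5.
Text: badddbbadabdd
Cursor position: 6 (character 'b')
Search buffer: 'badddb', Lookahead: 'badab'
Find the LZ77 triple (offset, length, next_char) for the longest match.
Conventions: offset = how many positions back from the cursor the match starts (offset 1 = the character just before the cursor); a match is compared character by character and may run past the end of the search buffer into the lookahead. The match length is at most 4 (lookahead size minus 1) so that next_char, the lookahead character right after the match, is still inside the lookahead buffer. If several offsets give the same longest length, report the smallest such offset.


Try each offset into the search buffer:
  offset=1 (pos 5, char 'b'): match length 1
  offset=2 (pos 4, char 'd'): match length 0
  offset=3 (pos 3, char 'd'): match length 0
  offset=4 (pos 2, char 'd'): match length 0
  offset=5 (pos 1, char 'a'): match length 0
  offset=6 (pos 0, char 'b'): match length 3
Longest match has length 3 at offset 6.
next_char = character at position 6 + 3 = 9 -> 'a'

Best match: offset=6, length=3 (matching 'bad' starting at position 0)
LZ77 triple: (6, 3, 'a')


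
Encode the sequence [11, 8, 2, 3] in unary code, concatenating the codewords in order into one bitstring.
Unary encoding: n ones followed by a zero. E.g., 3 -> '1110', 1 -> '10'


Encode each number as n ones followed by a terminating 0:
  11 -> 111111111110 (12 bits)
  8 -> 111111110 (9 bits)
  2 -> 110 (3 bits)
  3 -> 1110 (4 bits)
Total length = 12 + 9 + 3 + 4 = 28 bits.

Unary([11, 8, 2, 3]) = 1111111111101111111101101110 (28 bits)


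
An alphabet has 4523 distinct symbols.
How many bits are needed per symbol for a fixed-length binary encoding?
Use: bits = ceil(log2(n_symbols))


log2(4523) = 12.1431
Bracket: 2^12 = 4096 < 4523 <= 2^13 = 8192
So ceil(log2(4523)) = 13

bits = ceil(log2(4523)) = ceil(12.1431) = 13 bits


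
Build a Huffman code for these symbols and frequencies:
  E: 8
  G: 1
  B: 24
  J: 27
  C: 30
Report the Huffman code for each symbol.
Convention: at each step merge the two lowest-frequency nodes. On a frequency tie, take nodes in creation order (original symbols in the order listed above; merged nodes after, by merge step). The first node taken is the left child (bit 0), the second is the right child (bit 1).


Huffman tree construction:
Step 1: Merge G(1) + E(8) = 9
Step 2: Merge (G+E)(9) + B(24) = 33
Step 3: Merge J(27) + C(30) = 57
Step 4: Merge ((G+E)+B)(33) + (J+C)(57) = 90
Read each symbol's code off the tree from the root (left child = 0, right child = 1).

Codes:
  E: 001 (length 3)
  G: 000 (length 3)
  B: 01 (length 2)
  J: 10 (length 2)
  C: 11 (length 2)
Average code length: 189/90 = 2.1000 bits/symbol


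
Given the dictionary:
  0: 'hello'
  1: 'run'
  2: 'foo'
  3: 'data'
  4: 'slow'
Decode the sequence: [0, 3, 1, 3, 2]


Look up each index in the dictionary:
  0 -> 'hello'
  3 -> 'data'
  1 -> 'run'
  3 -> 'data'
  2 -> 'foo'

Decoded: "hello data run data foo"


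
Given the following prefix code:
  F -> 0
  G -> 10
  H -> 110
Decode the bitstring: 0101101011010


Decoding step by step:
Bits 0 -> F
Bits 10 -> G
Bits 110 -> H
Bits 10 -> G
Bits 110 -> H
Bits 10 -> G


Decoded message: FGHGHG


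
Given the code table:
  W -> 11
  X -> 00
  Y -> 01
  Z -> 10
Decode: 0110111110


Decoding:
01 -> Y
10 -> Z
11 -> W
11 -> W
10 -> Z


Result: YZWWZ


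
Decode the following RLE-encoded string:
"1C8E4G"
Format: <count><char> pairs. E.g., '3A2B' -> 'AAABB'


Expanding each <count><char> pair:
  1C -> 'C'
  8E -> 'EEEEEEEE'
  4G -> 'GGGG'

Decoded = CEEEEEEEEGGGG


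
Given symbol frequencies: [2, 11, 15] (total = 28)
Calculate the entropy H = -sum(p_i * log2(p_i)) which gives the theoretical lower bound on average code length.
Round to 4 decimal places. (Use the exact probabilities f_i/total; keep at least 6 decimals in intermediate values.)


Per-symbol terms -p_i * log2(p_i) with p_i = f_i/28:
  p = 2/28 = 0.071429: log2(p) = -3.807355, -p*log2(p) = 0.271954
  p = 11/28 = 0.392857: log2(p) = -1.347923, -p*log2(p) = 0.529541
  p = 15/28 = 0.535714: log2(p) = -0.900464, -p*log2(p) = 0.482392
H = 0.271954 + 0.529541 + 0.482392 = 1.283887

H = 1.2839 bits/symbol


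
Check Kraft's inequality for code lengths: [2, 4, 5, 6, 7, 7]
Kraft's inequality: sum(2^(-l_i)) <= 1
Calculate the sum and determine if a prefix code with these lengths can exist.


Sum = 2^(-2) + 2^(-4) + 2^(-5) + 2^(-6) + 2^(-7) + 2^(-7)
    = 0.25 + 0.0625 + 0.03125 + 0.015625 + 0.0078125 + 0.0078125
    = 48/128 = 0.375
Since 0.375 <= 1, Kraft's inequality IS satisfied.
A prefix code with these lengths CAN exist.

Kraft sum = 0.375. Satisfied.


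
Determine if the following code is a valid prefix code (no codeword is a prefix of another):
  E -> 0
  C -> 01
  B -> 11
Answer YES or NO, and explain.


Checking each pair (does one codeword prefix another?):
  E='0' vs C='01': prefix -- VIOLATION

NO -- this is NOT a valid prefix code. E (0) is a prefix of C (01).


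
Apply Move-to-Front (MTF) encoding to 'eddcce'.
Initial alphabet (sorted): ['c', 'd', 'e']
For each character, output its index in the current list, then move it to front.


MTF encoding:
'e': index 2 in ['c', 'd', 'e'] -> ['e', 'c', 'd']
'd': index 2 in ['e', 'c', 'd'] -> ['d', 'e', 'c']
'd': index 0 in ['d', 'e', 'c'] -> ['d', 'e', 'c']
'c': index 2 in ['d', 'e', 'c'] -> ['c', 'd', 'e']
'c': index 0 in ['c', 'd', 'e'] -> ['c', 'd', 'e']
'e': index 2 in ['c', 'd', 'e'] -> ['e', 'c', 'd']


Output: [2, 2, 0, 2, 0, 2]


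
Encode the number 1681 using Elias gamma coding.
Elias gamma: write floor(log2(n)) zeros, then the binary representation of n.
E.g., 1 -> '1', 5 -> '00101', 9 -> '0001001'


num_bits = floor(log2(1681)) + 1 = 11
leading_zeros = num_bits - 1 = 10
binary(1681) = 11010010001

Elias gamma(1681) = '0000000000' + '11010010001' = 000000000011010010001 (21 bits)


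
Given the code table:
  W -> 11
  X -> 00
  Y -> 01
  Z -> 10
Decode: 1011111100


Decoding:
10 -> Z
11 -> W
11 -> W
11 -> W
00 -> X


Result: ZWWWX


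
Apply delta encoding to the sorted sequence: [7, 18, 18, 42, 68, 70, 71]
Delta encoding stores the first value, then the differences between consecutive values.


First value: 7
Deltas:
  18 - 7 = 11
  18 - 18 = 0
  42 - 18 = 24
  68 - 42 = 26
  70 - 68 = 2
  71 - 70 = 1


Delta encoded: [7, 11, 0, 24, 26, 2, 1]


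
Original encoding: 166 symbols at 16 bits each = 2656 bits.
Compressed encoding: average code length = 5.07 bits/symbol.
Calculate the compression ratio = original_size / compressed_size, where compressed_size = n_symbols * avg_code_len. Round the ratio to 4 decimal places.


original_size = n_symbols * orig_bits = 166 * 16 = 2656 bits
compressed_size = n_symbols * avg_code_len = 166 * 5.07 = 841.62 bits
ratio = original_size / compressed_size = 2656 / 841.62 = 3.1558

Compression ratio = 3.1558


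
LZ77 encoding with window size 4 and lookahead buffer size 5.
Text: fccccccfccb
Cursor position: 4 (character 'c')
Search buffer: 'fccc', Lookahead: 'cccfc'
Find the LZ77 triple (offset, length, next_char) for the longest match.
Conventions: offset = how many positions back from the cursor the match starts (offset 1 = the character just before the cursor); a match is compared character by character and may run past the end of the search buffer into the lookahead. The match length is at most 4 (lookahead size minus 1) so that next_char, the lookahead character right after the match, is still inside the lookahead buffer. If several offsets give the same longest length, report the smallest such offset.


Try each offset into the search buffer:
  offset=1 (pos 3, char 'c'): match length 3
  offset=2 (pos 2, char 'c'): match length 3
  offset=3 (pos 1, char 'c'): match length 3
  offset=4 (pos 0, char 'f'): match length 0
Longest match has length 3, found at offsets 1, 2, 3; take the smallest, offset 1.
next_char = character at position 4 + 3 = 7 -> 'f'

Best match: offset=1, length=3 (matching 'ccc' starting at position 3)
LZ77 triple: (1, 3, 'f')


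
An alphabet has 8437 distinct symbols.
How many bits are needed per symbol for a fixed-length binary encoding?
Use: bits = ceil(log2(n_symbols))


log2(8437) = 13.0425
Bracket: 2^13 = 8192 < 8437 <= 2^14 = 16384
So ceil(log2(8437)) = 14

bits = ceil(log2(8437)) = ceil(13.0425) = 14 bits


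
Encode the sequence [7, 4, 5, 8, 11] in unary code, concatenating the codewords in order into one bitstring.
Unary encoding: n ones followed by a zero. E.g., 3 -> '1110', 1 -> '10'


Encode each number as n ones followed by a terminating 0:
  7 -> 11111110 (8 bits)
  4 -> 11110 (5 bits)
  5 -> 111110 (6 bits)
  8 -> 111111110 (9 bits)
  11 -> 111111111110 (12 bits)
Total length = 8 + 5 + 6 + 9 + 12 = 40 bits.

Unary([7, 4, 5, 8, 11]) = 1111111011110111110111111110111111111110 (40 bits)


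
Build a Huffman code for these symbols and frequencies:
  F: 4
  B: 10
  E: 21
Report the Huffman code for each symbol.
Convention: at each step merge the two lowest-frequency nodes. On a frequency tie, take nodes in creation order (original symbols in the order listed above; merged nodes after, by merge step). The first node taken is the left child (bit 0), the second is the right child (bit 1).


Huffman tree construction:
Step 1: Merge F(4) + B(10) = 14
Step 2: Merge (F+B)(14) + E(21) = 35
Read each symbol's code off the tree from the root (left child = 0, right child = 1).

Codes:
  F: 00 (length 2)
  B: 01 (length 2)
  E: 1 (length 1)
Average code length: 49/35 = 1.4000 bits/symbol


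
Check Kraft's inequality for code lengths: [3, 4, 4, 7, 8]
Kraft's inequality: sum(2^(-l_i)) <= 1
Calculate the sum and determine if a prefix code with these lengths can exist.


Sum = 2^(-3) + 2^(-4) + 2^(-4) + 2^(-7) + 2^(-8)
    = 0.125 + 0.0625 + 0.0625 + 0.0078125 + 0.00390625
    = 67/256 = 0.26171875
Since 0.26171875 <= 1, Kraft's inequality IS satisfied.
A prefix code with these lengths CAN exist.

Kraft sum = 0.26171875. Satisfied.


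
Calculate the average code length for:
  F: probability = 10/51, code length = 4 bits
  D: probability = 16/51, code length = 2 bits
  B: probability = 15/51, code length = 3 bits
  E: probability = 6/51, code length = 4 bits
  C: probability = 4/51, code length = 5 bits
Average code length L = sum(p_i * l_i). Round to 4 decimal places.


Weighted contributions p_i * l_i:
  F: (10/51) * 4 = 40/51
  D: (16/51) * 2 = 32/51
  B: (15/51) * 3 = 45/51
  E: (6/51) * 4 = 24/51
  C: (4/51) * 5 = 20/51
Sum = (40 + 32 + 45 + 24 + 20)/51 = 161/51

L = 161/51 = 3.1569 bits/symbol


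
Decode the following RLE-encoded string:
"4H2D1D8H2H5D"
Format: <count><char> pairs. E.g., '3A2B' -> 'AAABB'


Expanding each <count><char> pair:
  4H -> 'HHHH'
  2D -> 'DD'
  1D -> 'D'
  8H -> 'HHHHHHHH'
  2H -> 'HH'
  5D -> 'DDDDD'

Decoded = HHHHDDDHHHHHHHHHHDDDDD


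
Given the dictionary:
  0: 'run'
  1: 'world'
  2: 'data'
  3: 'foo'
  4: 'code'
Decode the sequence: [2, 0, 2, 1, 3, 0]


Look up each index in the dictionary:
  2 -> 'data'
  0 -> 'run'
  2 -> 'data'
  1 -> 'world'
  3 -> 'foo'
  0 -> 'run'

Decoded: "data run data world foo run"


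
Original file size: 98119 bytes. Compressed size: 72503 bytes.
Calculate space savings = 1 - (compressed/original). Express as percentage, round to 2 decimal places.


ratio = compressed/original = 72503/98119 = 0.738929
savings = 1 - ratio = 1 - 0.738929 = 0.261071
as a percentage: 0.261071 * 100 = 26.11%

Space savings = 1 - 72503/98119 = 26.11%


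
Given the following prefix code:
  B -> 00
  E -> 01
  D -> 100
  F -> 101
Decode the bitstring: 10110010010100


Decoding step by step:
Bits 101 -> F
Bits 100 -> D
Bits 100 -> D
Bits 101 -> F
Bits 00 -> B


Decoded message: FDDFB


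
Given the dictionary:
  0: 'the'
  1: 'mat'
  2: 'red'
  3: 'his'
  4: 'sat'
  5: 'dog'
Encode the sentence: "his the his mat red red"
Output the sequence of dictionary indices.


Look up each word in the dictionary:
  'his' -> 3
  'the' -> 0
  'his' -> 3
  'mat' -> 1
  'red' -> 2
  'red' -> 2

Encoded: [3, 0, 3, 1, 2, 2]


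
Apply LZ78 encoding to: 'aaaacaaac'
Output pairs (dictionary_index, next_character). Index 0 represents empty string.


LZ78 encoding steps:
Dictionary: {0: ''}
Step 1: w='' (idx 0), next='a' -> output (0, 'a'), add 'a' as idx 1
Step 2: w='a' (idx 1), next='a' -> output (1, 'a'), add 'aa' as idx 2
Step 3: w='a' (idx 1), next='c' -> output (1, 'c'), add 'ac' as idx 3
Step 4: w='aa' (idx 2), next='a' -> output (2, 'a'), add 'aaa' as idx 4
Step 5: w='' (idx 0), next='c' -> output (0, 'c'), add 'c' as idx 5


Encoded: [(0, 'a'), (1, 'a'), (1, 'c'), (2, 'a'), (0, 'c')]


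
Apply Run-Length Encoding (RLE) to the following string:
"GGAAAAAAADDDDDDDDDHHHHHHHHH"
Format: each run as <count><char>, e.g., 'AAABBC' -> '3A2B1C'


Scanning runs left to right:
  i=0: run of 'G' x 2 -> '2G'
  i=2: run of 'A' x 7 -> '7A'
  i=9: run of 'D' x 9 -> '9D'
  i=18: run of 'H' x 9 -> '9H'

RLE = 2G7A9D9H


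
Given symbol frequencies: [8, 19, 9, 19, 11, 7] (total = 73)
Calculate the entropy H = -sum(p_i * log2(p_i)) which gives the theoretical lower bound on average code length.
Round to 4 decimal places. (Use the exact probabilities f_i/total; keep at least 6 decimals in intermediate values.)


Per-symbol terms -p_i * log2(p_i) with p_i = f_i/73:
  p = 8/73 = 0.109589: log2(p) = -3.189825, -p*log2(p) = 0.349570
  p = 19/73 = 0.260274: log2(p) = -1.941897, -p*log2(p) = 0.505425
  p = 9/73 = 0.123288: log2(p) = -3.019900, -p*log2(p) = 0.372316
  p = 19/73 = 0.260274: log2(p) = -1.941897, -p*log2(p) = 0.505425
  p = 11/73 = 0.150685: log2(p) = -2.730393, -p*log2(p) = 0.411429
  p = 7/73 = 0.095890: log2(p) = -3.382470, -p*log2(p) = 0.324346
H = 0.349570 + 0.505425 + 0.372316 + 0.505425 + 0.411429 + 0.324346 = 2.468511

H = 2.4685 bits/symbol


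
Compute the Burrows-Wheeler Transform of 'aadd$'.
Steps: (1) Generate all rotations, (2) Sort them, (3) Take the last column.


Rotations (sorted):
  0: $aadd -> last char: d
  1: aadd$ -> last char: $
  2: add$a -> last char: a
  3: d$aad -> last char: d
  4: dd$aa -> last char: a


BWT = d$ada


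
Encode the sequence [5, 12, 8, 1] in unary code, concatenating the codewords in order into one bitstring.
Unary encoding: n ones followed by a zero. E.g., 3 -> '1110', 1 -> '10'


Encode each number as n ones followed by a terminating 0:
  5 -> 111110 (6 bits)
  12 -> 1111111111110 (13 bits)
  8 -> 111111110 (9 bits)
  1 -> 10 (2 bits)
Total length = 6 + 13 + 9 + 2 = 30 bits.

Unary([5, 12, 8, 1]) = 111110111111111111011111111010 (30 bits)


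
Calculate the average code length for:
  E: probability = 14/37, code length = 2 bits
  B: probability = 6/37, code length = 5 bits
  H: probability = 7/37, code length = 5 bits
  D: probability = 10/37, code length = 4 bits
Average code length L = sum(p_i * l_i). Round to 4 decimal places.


Weighted contributions p_i * l_i:
  E: (14/37) * 2 = 28/37
  B: (6/37) * 5 = 30/37
  H: (7/37) * 5 = 35/37
  D: (10/37) * 4 = 40/37
Sum = (28 + 30 + 35 + 40)/37 = 133/37

L = 133/37 = 3.5946 bits/symbol


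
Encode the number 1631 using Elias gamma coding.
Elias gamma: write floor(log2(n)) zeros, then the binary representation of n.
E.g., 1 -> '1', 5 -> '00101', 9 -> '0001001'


num_bits = floor(log2(1631)) + 1 = 11
leading_zeros = num_bits - 1 = 10
binary(1631) = 11001011111

Elias gamma(1631) = '0000000000' + '11001011111' = 000000000011001011111 (21 bits)


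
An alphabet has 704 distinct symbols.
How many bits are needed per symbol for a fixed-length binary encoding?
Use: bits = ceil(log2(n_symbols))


log2(704) = 9.4594
Bracket: 2^9 = 512 < 704 <= 2^10 = 1024
So ceil(log2(704)) = 10

bits = ceil(log2(704)) = ceil(9.4594) = 10 bits


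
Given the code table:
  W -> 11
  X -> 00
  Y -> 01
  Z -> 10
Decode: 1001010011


Decoding:
10 -> Z
01 -> Y
01 -> Y
00 -> X
11 -> W


Result: ZYYXW


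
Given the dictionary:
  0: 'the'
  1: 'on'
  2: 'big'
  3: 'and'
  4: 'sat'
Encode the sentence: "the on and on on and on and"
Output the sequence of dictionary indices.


Look up each word in the dictionary:
  'the' -> 0
  'on' -> 1
  'and' -> 3
  'on' -> 1
  'on' -> 1
  'and' -> 3
  'on' -> 1
  'and' -> 3

Encoded: [0, 1, 3, 1, 1, 3, 1, 3]


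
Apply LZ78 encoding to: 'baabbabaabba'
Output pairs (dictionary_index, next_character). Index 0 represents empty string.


LZ78 encoding steps:
Dictionary: {0: ''}
Step 1: w='' (idx 0), next='b' -> output (0, 'b'), add 'b' as idx 1
Step 2: w='' (idx 0), next='a' -> output (0, 'a'), add 'a' as idx 2
Step 3: w='a' (idx 2), next='b' -> output (2, 'b'), add 'ab' as idx 3
Step 4: w='b' (idx 1), next='a' -> output (1, 'a'), add 'ba' as idx 4
Step 5: w='ba' (idx 4), next='a' -> output (4, 'a'), add 'baa' as idx 5
Step 6: w='b' (idx 1), next='b' -> output (1, 'b'), add 'bb' as idx 6
Step 7: w='a' (idx 2), end of input -> output (2, '')


Encoded: [(0, 'b'), (0, 'a'), (2, 'b'), (1, 'a'), (4, 'a'), (1, 'b'), (2, '')]
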